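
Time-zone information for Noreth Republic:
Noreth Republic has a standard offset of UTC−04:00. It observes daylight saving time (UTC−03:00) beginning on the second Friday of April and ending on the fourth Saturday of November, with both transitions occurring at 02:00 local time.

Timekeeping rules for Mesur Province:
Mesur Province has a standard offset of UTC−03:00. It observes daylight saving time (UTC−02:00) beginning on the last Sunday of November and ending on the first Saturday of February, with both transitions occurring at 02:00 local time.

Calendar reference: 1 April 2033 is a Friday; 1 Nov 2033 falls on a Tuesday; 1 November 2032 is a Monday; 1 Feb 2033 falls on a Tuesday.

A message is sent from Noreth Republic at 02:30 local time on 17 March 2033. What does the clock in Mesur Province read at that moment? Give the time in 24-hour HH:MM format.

1 April 2033 is a Friday, so the first Friday is April 1 and the second is April 8.
1 November 2033 is a Tuesday, so the first Saturday is November 5 and the fourth is November 26.
17 March 2033 is outside the daylight-saving period (8 April – 26 November), so Noreth Republic is on standard time, UTC−04:00.
02:30 Noreth Republic + 4h = 06:30 UTC.
1 November 2032 is a Monday, so Sundays fall on 7, 14, 21, 28; the last is November 28.
1 February 2033 is a Tuesday, so the first Saturday is February 5.
At the standard offset (UTC−03:00), 06:30 UTC − 3h = 03:30 Mesur Province standard time.
The standard-time date in Mesur Province, 17 March 2033, is outside the daylight-saving period (28 November 2032 – 5 February 2033), so Mesur Province is on standard time, UTC−03:00.
06:30 UTC − 3h = 03:30 Mesur Province.

03:30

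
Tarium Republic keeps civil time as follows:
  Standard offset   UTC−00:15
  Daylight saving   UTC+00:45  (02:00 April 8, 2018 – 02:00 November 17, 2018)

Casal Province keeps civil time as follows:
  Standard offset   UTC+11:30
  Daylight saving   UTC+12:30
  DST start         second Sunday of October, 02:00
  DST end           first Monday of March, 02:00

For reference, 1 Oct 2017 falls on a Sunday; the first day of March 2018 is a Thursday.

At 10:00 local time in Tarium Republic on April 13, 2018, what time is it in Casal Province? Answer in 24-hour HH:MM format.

20:45

Daylight saving runs 8 April – 17 November; April 13, 2018 is inside that window, so Tarium Republic is at UTC+00:45.
10:00 Tarium Republic − 0h45m = 09:15 UTC.
1 October 2017 is a Sunday, so the first Sunday is October 1 and the second is October 8.
1 March 2018 is a Thursday, so the first Monday is March 5.
At the standard offset (UTC+11:30), 09:15 UTC + 11h30m = 20:45 Casal Province standard time.
Daylight saving runs 8 October 2017 – 5 March 2018; the standard-time date in Casal Province, April 13, 2018, is outside that window, so Casal Province is on standard time at UTC+11:30.
09:15 UTC + 11h30m = 20:45 Casal Province.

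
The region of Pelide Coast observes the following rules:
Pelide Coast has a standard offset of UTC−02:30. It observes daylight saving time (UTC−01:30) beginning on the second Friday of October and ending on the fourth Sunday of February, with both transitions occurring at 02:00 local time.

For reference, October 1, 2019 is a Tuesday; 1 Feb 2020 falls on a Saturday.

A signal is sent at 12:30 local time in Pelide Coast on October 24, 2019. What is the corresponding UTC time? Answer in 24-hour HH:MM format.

1 October 2019 is a Tuesday, so the first Friday is October 4 and the second is October 11.
1 February 2020 is a Saturday, so the first Sunday is February 2 and the fourth is February 23.
October 24, 2019 falls between 11 October 2019 and 23 February 2020, so daylight saving is in effect and Pelide Coast is at UTC−01:30.
12:30 local + 1h30m = 14:00 UTC.

14:00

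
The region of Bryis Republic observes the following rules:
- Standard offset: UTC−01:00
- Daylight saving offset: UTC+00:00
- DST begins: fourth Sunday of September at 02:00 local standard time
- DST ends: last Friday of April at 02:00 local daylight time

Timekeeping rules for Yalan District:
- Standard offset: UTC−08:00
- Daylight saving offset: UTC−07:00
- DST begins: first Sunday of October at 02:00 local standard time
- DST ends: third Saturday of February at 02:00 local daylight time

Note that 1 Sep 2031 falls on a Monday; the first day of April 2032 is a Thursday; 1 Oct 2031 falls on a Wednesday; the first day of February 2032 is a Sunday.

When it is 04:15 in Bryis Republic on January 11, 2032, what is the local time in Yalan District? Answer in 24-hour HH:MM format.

1 September 2031 is a Monday, so the first Sunday is September 7 and the fourth is September 28.
1 April 2032 is a Thursday, so Fridays fall on 2, 9, 16, 23, 30; the last is April 30.
January 11, 2032 lies within the daylight-saving period (28 September 2031 – 30 April 2032), so Bryis Republic is on daylight time, UTC+00:00.
04:15 Bryis Republic − 0h = 04:15 UTC.
1 October 2031 is a Wednesday, so the first Sunday is October 5.
1 February 2032 is a Sunday, so the first Saturday is February 7 and the third is February 21.
At the standard offset (UTC−08:00), 04:15 UTC − 8h = 20:15 Yalan District standard time (rolling into the previous day, 10 January 2032).
The standard-time date in Yalan District, January 10, 2032, lies within the daylight-saving period (5 October 2031 – 21 February 2032), so Yalan District is on daylight time, UTC−07:00.
04:15 UTC − 7h = 21:15 Yalan District (rolling into the previous day, 10 January 2032).

21:15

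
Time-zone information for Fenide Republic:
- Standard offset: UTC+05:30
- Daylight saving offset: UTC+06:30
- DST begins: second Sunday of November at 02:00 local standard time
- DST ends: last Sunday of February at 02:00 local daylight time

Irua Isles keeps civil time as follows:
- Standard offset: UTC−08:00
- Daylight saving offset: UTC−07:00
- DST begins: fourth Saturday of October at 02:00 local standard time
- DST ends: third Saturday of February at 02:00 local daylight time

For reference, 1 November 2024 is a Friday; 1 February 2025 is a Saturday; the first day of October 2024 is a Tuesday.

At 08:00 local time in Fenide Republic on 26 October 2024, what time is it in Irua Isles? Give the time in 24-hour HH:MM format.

1 November 2024 is a Friday, so the first Sunday is November 3 and the second is November 10.
1 February 2025 is a Saturday, so Sundays fall on 2, 9, 16, 23; the last is February 23.
26 October 2024 does not fall between 10 November 2024 and 23 February 2025, so daylight saving is not in effect and Fenide Republic is at UTC+05:30.
08:00 Fenide Republic − 5h30m = 02:30 UTC.
1 October 2024 is a Tuesday, so the first Saturday is October 5 and the fourth is October 26.
1 February 2025 is a Saturday, so the first Saturday is February 1 and the third is February 15.
At the standard offset (UTC−08:00), 02:30 UTC − 8h = 18:30 Irua Isles standard time (rolling into the previous day, 25 October 2024).
The standard-time date in Irua Isles, 25 October 2024, does not fall between 26 October 2024 and 15 February 2025, so daylight saving is not in effect and Irua Isles is at UTC−08:00.
02:30 UTC − 8h = 18:30 Irua Isles (rolling into the previous day, 25 October 2024).

18:30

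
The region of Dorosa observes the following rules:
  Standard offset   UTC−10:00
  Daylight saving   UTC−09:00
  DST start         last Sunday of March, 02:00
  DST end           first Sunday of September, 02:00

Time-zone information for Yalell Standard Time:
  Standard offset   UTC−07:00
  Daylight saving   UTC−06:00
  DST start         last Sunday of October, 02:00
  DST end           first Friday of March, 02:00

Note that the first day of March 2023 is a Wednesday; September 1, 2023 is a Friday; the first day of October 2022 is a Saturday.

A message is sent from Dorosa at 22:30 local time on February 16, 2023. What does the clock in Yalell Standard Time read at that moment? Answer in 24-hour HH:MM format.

02:30

1 March 2023 is a Wednesday, so Sundays fall on 5, 12, 19, 26; the last is March 26.
1 September 2023 is a Friday, so the first Sunday is September 3.
February 16, 2023 is outside the daylight-saving period (26 March – 3 September), so Dorosa is on standard time, UTC−10:00.
22:30 Dorosa + 10h = 08:30 UTC (rolling into the next day, 17 February 2023).
1 October 2022 is a Saturday, so Sundays fall on 2, 9, 16, 23, 30; the last is October 30.
1 March 2023 is a Wednesday, so the first Friday is March 3.
At the standard offset (UTC−07:00), 08:30 UTC − 7h = 01:30 Yalell Standard Time standard time.
The standard-time date in Yalell Standard Time, February 17, 2023, lies within the daylight-saving period (30 October 2022 – 3 March 2023), so Yalell Standard Time is on daylight time, UTC−06:00.
08:30 UTC − 6h = 02:30 Yalell Standard Time.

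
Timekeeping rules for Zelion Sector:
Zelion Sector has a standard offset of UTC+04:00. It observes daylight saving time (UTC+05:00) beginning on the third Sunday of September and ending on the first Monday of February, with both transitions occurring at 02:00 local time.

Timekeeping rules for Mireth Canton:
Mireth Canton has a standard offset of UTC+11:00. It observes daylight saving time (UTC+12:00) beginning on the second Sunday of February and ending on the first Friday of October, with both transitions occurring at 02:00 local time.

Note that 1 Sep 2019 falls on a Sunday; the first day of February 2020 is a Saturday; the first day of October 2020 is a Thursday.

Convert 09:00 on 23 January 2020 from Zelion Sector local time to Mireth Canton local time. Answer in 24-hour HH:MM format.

1 September 2019 is a Sunday, so the first Sunday is September 1 and the third is September 15.
1 February 2020 is a Saturday, so the first Monday is February 3.
Daylight saving runs 15 September 2019 – 3 February 2020; 23 January 2020 is inside that window, so Zelion Sector is at UTC+05:00.
09:00 Zelion Sector − 5h = 04:00 UTC.
1 February 2020 is a Saturday, so the first Sunday is February 2 and the second is February 9.
1 October 2020 is a Thursday, so the first Friday is October 2.
At the standard offset (UTC+11:00), 04:00 UTC + 11h = 15:00 Mireth Canton standard time.
The standard-time date in Mireth Canton, 23 January 2020, does not fall between 9 February and 2 October, so daylight saving is not in effect and Mireth Canton is at UTC+11:00.
04:00 UTC + 11h = 15:00 Mireth Canton.

15:00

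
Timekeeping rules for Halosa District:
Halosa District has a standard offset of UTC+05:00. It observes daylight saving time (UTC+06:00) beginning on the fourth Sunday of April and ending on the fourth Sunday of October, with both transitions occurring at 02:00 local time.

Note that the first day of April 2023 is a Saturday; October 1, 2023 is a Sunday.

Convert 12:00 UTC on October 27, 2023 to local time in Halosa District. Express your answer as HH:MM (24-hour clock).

17:00

1 April 2023 is a Saturday, so the first Sunday is April 2 and the fourth is April 23.
1 October 2023 is a Sunday, so the first Sunday is October 1 and the fourth is October 22.
At the standard offset (UTC+05:00), 12:00 UTC + 5h = 17:00 Halosa District standard time.
The standard-time date in Halosa District, October 27, 2023, is outside the daylight-saving period (23 April – 22 October), so Halosa District is on standard time, UTC+05:00.
12:00 UTC + 5h = 17:00 local.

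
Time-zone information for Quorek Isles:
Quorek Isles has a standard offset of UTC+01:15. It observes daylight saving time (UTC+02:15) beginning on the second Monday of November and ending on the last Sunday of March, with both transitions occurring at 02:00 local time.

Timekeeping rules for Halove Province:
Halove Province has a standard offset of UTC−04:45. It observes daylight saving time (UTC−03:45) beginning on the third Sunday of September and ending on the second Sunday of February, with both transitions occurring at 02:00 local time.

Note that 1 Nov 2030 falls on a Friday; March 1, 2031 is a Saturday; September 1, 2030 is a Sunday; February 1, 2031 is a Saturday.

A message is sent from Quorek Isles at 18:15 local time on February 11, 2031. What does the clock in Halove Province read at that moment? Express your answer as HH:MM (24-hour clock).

11:15

1 November 2030 is a Friday, so the first Monday is November 4 and the second is November 11.
1 March 2031 is a Saturday, so Sundays fall on 2, 9, 16, 23, 30; the last is March 30.
February 11, 2031 lies within the daylight-saving period (11 November 2030 – 30 March 2031), so Quorek Isles is on daylight time, UTC+02:15.
18:15 Quorek Isles − 2h15m = 16:00 UTC.
1 September 2030 is a Sunday, so the first Sunday is September 1 and the third is September 15.
1 February 2031 is a Saturday, so the first Sunday is February 2 and the second is February 9.
At the standard offset (UTC−04:45), 16:00 UTC − 4h45m = 11:15 Halove Province standard time.
The standard-time date in Halove Province, February 11, 2031, is outside the daylight-saving period (15 September 2030 – 9 February 2031), so Halove Province is on standard time, UTC−04:45.
16:00 UTC − 4h45m = 11:15 Halove Province.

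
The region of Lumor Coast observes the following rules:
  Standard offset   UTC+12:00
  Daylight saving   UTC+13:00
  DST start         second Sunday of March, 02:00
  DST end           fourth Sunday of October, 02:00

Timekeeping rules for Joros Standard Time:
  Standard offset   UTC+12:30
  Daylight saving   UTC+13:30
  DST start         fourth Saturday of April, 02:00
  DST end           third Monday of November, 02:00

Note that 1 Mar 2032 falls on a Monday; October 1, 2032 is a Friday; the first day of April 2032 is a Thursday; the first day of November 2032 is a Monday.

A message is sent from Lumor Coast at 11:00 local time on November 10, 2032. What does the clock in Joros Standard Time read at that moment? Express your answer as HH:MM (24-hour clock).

1 March 2032 is a Monday, so the first Sunday is March 7 and the second is March 14.
1 October 2032 is a Friday, so the first Sunday is October 3 and the fourth is October 24.
November 10, 2032 is outside the daylight-saving period (14 March – 24 October), so Lumor Coast is on standard time, UTC+12:00.
11:00 Lumor Coast − 12h = 23:00 UTC (rolling into the previous day, 9 November 2032).
1 April 2032 is a Thursday, so the first Saturday is April 3 and the fourth is April 24.
1 November 2032 is a Monday, so the first Monday is November 1 and the third is November 15.
At the standard offset (UTC+12:30), 23:00 UTC + 12h30m = 11:30 Joros Standard Time standard time (rolling into the next day, 10 November 2032).
Daylight saving runs 24 April – 15 November; the standard-time date in Joros Standard Time, November 10, 2032, is inside that window, so Joros Standard Time is at UTC+13:30.
23:00 UTC + 13h30m = 12:30 Joros Standard Time (rolling into the next day, 10 November 2032).

12:30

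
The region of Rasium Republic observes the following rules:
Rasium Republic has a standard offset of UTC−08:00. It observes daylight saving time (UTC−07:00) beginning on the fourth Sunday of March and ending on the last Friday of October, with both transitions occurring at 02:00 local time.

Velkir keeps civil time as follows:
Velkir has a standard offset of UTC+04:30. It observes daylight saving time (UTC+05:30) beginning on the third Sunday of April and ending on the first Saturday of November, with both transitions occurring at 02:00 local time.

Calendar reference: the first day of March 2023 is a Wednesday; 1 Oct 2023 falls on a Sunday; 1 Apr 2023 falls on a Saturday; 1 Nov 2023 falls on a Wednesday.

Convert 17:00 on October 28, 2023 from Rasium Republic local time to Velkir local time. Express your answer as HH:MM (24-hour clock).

06:30

1 March 2023 is a Wednesday, so the first Sunday is March 5 and the fourth is March 26.
1 October 2023 is a Sunday, so Fridays fall on 6, 13, 20, 27; the last is October 27.
October 28, 2023 is outside the daylight-saving period (26 March – 27 October), so Rasium Republic is on standard time, UTC−08:00.
17:00 Rasium Republic + 8h = 01:00 UTC (rolling into the next day, 29 October 2023).
1 April 2023 is a Saturday, so the first Sunday is April 2 and the third is April 16.
1 November 2023 is a Wednesday, so the first Saturday is November 4.
At the standard offset (UTC+04:30), 01:00 UTC + 4h30m = 05:30 Velkir standard time.
Daylight saving runs 16 April – 4 November; the standard-time date in Velkir, October 29, 2023, is inside that window, so Velkir is at UTC+05:30.
01:00 UTC + 5h30m = 06:30 Velkir.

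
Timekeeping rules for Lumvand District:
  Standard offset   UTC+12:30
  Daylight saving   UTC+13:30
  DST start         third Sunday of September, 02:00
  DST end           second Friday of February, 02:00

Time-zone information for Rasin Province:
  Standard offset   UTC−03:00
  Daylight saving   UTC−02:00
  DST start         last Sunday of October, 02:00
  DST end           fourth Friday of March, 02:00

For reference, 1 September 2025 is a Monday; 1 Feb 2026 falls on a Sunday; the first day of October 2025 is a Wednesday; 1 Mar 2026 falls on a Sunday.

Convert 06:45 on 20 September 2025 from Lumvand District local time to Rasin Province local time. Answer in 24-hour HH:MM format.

15:15

1 September 2025 is a Monday, so the first Sunday is September 7 and the third is September 21.
1 February 2026 is a Sunday, so the first Friday is February 6 and the second is February 13.
Daylight saving runs 21 September 2025 – 13 February 2026; 20 September 2025 is outside that window, so Lumvand District is on standard time at UTC+12:30.
06:45 Lumvand District − 12h30m = 18:15 UTC (rolling into the previous day, 19 September 2025).
1 October 2025 is a Wednesday, so Sundays fall on 5, 12, 19, 26; the last is October 26.
1 March 2026 is a Sunday, so the first Friday is March 6 and the fourth is March 27.
At the standard offset (UTC−03:00), 18:15 UTC − 3h = 15:15 Rasin Province standard time.
The standard-time date in Rasin Province, 19 September 2025, is outside the daylight-saving period (26 October 2025 – 27 March 2026), so Rasin Province is on standard time, UTC−03:00.
18:15 UTC − 3h = 15:15 Rasin Province.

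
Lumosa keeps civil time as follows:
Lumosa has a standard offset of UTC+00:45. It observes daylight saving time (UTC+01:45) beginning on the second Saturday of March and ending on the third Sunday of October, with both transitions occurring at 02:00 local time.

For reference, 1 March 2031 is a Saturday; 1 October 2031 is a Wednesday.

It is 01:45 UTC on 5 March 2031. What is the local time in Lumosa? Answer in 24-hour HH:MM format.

02:30

1 March 2031 is a Saturday, so the first Saturday is March 1 and the second is March 8.
1 October 2031 is a Wednesday, so the first Sunday is October 5 and the third is October 19.
At the standard offset (UTC+00:45), 01:45 UTC + 0h45m = 02:30 Lumosa standard time.
The standard-time date in Lumosa, 5 March 2031, does not fall between 8 March and 19 October, so daylight saving is not in effect and Lumosa is at UTC+00:45.
01:45 UTC + 0h45m = 02:30 local.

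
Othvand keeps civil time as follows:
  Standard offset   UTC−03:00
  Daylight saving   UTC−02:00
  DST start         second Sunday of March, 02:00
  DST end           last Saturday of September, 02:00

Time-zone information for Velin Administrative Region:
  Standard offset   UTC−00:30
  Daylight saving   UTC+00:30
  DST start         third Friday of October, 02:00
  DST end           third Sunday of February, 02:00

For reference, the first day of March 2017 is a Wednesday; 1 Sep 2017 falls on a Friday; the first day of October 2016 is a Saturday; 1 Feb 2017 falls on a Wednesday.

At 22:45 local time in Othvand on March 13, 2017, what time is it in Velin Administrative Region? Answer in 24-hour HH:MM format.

00:15

1 March 2017 is a Wednesday, so the first Sunday is March 5 and the second is March 12.
1 September 2017 is a Friday, so Saturdays fall on 2, 9, 16, 23, 30; the last is September 30.
March 13, 2017 falls between 12 March and 30 September, so daylight saving is in effect and Othvand is at UTC−02:00.
22:45 Othvand + 2h = 00:45 UTC (rolling into the next day, 14 March 2017).
1 October 2016 is a Saturday, so the first Friday is October 7 and the third is October 21.
1 February 2017 is a Wednesday, so the first Sunday is February 5 and the third is February 19.
At the standard offset (UTC−00:30), 00:45 UTC − 0h30m = 00:15 Velin Administrative Region standard time.
Daylight saving runs 21 October 2016 – 19 February 2017; the standard-time date in Velin Administrative Region, March 14, 2017, is outside that window, so Velin Administrative Region is on standard time at UTC−00:30.
00:45 UTC − 0h30m = 00:15 Velin Administrative Region.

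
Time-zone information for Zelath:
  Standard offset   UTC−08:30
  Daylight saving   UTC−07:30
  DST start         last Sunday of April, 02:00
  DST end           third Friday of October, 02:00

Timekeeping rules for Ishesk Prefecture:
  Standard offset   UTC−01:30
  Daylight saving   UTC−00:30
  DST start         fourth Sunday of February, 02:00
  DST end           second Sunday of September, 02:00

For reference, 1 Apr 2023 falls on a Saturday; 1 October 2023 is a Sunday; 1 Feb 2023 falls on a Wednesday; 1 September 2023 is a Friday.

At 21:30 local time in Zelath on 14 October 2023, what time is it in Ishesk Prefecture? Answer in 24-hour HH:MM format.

03:30

1 April 2023 is a Saturday, so Sundays fall on 2, 9, 16, 23, 30; the last is April 30.
1 October 2023 is a Sunday, so the first Friday is October 6 and the third is October 20.
14 October 2023 falls between 30 April and 20 October, so daylight saving is in effect and Zelath is at UTC−07:30.
21:30 Zelath + 7h30m = 05:00 UTC (rolling into the next day, 15 October 2023).
1 February 2023 is a Wednesday, so the first Sunday is February 5 and the fourth is February 26.
1 September 2023 is a Friday, so the first Sunday is September 3 and the second is September 10.
At the standard offset (UTC−01:30), 05:00 UTC − 1h30m = 03:30 Ishesk Prefecture standard time.
The standard-time date in Ishesk Prefecture, 15 October 2023, is outside the daylight-saving period (26 February – 10 September), so Ishesk Prefecture is on standard time, UTC−01:30.
05:00 UTC − 1h30m = 03:30 Ishesk Prefecture.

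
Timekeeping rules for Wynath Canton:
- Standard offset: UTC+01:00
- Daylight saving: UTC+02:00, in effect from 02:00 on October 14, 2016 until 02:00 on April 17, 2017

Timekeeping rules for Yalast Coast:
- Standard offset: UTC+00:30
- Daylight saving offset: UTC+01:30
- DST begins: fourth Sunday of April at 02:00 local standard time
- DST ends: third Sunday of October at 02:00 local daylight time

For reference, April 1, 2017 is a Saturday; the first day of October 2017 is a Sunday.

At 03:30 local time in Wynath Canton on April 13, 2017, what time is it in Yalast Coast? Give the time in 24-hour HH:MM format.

April 13, 2017 falls between 14 October 2016 and 17 April 2017, so daylight saving is in effect and Wynath Canton is at UTC+02:00.
03:30 Wynath Canton − 2h = 01:30 UTC.
1 April 2017 is a Saturday, so the first Sunday is April 2 and the fourth is April 23.
1 October 2017 is a Sunday, so the first Sunday is October 1 and the third is October 15.
At the standard offset (UTC+00:30), 01:30 UTC + 0h30m = 02:00 Yalast Coast standard time.
The standard-time date in Yalast Coast, April 13, 2017, is outside the daylight-saving period (23 April – 15 October), so Yalast Coast is on standard time, UTC+00:30.
01:30 UTC + 0h30m = 02:00 Yalast Coast.

02:00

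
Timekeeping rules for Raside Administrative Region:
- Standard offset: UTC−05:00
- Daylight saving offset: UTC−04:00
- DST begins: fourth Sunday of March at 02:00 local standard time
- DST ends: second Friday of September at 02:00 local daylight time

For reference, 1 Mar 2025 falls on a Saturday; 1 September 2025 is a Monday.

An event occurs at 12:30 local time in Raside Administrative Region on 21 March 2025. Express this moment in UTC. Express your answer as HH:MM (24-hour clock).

1 March 2025 is a Saturday, so the first Sunday is March 2 and the fourth is March 23.
1 September 2025 is a Monday, so the first Friday is September 5 and the second is September 12.
Daylight saving runs 23 March – 12 September; 21 March 2025 is outside that window, so Raside Administrative Region is on standard time at UTC−05:00.
12:30 local + 5h = 17:30 UTC.

17:30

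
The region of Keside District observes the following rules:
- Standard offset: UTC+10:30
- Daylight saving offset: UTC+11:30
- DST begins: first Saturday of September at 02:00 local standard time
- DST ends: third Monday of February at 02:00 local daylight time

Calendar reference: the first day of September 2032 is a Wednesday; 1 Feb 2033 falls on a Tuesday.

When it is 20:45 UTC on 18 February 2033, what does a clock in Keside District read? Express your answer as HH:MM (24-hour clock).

1 September 2032 is a Wednesday, so the first Saturday is September 4.
1 February 2033 is a Tuesday, so the first Monday is February 7 and the third is February 21.
At the standard offset (UTC+10:30), 20:45 UTC + 10h30m = 07:15 Keside District standard time (rolling into the next day, 19 February 2033).
The standard-time date in Keside District, 19 February 2033, falls between 4 September 2032 and 21 February 2033, so daylight saving is in effect and Keside District is at UTC+11:30.
20:45 UTC + 11h30m = 08:15 local (rolling into the next day, 19 February 2033).

08:15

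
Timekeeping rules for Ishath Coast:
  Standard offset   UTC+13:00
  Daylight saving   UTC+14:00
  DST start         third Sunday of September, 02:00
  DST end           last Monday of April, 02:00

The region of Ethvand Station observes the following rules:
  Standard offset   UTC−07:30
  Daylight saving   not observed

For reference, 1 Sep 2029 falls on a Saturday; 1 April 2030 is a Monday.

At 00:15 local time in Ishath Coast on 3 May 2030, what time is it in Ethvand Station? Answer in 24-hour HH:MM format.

1 September 2029 is a Saturday, so the first Sunday is September 2 and the third is September 16.
1 April 2030 is a Monday, so Mondays fall on 1, 8, 15, 22, 29; the last is April 29.
3 May 2030 does not fall between 16 September 2029 and 29 April 2030, so daylight saving is not in effect and Ishath Coast is at UTC+13:00.
00:15 Ishath Coast − 13h = 11:15 UTC (rolling into the previous day, 2 May 2030).
Ethvand Station has no daylight saving, so its offset is UTC−07:30 year-round.
11:15 UTC − 7h30m = 03:45 Ethvand Station.

03:45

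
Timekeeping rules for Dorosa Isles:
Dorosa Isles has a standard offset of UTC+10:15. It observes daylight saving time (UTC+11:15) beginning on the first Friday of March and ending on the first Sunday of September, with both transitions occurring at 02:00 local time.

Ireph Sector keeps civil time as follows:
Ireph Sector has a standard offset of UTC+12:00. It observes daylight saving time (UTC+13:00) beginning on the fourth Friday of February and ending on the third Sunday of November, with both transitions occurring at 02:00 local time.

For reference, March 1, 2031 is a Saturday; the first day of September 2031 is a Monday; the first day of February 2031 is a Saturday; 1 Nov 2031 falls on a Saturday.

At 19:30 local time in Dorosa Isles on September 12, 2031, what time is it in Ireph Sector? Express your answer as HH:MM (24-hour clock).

22:15

1 March 2031 is a Saturday, so the first Friday is March 7.
1 September 2031 is a Monday, so the first Sunday is September 7.
September 12, 2031 is outside the daylight-saving period (7 March – 7 September), so Dorosa Isles is on standard time, UTC+10:15.
19:30 Dorosa Isles − 10h15m = 09:15 UTC.
1 February 2031 is a Saturday, so the first Friday is February 7 and the fourth is February 28.
1 November 2031 is a Saturday, so the first Sunday is November 2 and the third is November 16.
At the standard offset (UTC+12:00), 09:15 UTC + 12h = 21:15 Ireph Sector standard time.
Daylight saving runs 28 February – 16 November; the standard-time date in Ireph Sector, September 12, 2031, is inside that window, so Ireph Sector is at UTC+13:00.
09:15 UTC + 13h = 22:15 Ireph Sector.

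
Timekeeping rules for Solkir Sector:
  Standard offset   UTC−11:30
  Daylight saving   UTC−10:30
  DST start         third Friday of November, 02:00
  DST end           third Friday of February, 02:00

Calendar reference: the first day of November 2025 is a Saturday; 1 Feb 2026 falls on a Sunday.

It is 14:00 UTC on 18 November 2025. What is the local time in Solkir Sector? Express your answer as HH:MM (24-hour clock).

02:30

1 November 2025 is a Saturday, so the first Friday is November 7 and the third is November 21.
1 February 2026 is a Sunday, so the first Friday is February 6 and the third is February 20.
At the standard offset (UTC−11:30), 14:00 UTC − 11h30m = 02:30 Solkir Sector standard time.
The standard-time date in Solkir Sector, 18 November 2025, does not fall between 21 November 2025 and 20 February 2026, so daylight saving is not in effect and Solkir Sector is at UTC−11:30.
14:00 UTC − 11h30m = 02:30 local.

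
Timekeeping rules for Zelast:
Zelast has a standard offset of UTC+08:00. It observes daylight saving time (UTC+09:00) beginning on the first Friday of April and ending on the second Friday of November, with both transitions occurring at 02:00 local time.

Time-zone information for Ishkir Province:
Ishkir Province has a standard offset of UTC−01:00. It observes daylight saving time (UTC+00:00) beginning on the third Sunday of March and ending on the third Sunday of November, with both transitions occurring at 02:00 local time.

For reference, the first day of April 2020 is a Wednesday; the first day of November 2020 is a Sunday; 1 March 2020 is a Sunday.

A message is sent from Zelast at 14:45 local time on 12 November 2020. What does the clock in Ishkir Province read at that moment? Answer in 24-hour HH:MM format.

1 April 2020 is a Wednesday, so the first Friday is April 3.
1 November 2020 is a Sunday, so the first Friday is November 6 and the second is November 13.
Daylight saving runs 3 April – 13 November; 12 November 2020 is inside that window, so Zelast is at UTC+09:00.
14:45 Zelast − 9h = 05:45 UTC.
1 March 2020 is a Sunday, so the first Sunday is March 1 and the third is March 15.
1 November 2020 is a Sunday, so the first Sunday is November 1 and the third is November 15.
At the standard offset (UTC−01:00), 05:45 UTC − 1h = 04:45 Ishkir Province standard time.
The standard-time date in Ishkir Province, 12 November 2020, falls between 15 March and 15 November, so daylight saving is in effect and Ishkir Province is at UTC+00:00.
05:45 UTC + 0h = 05:45 Ishkir Province.

05:45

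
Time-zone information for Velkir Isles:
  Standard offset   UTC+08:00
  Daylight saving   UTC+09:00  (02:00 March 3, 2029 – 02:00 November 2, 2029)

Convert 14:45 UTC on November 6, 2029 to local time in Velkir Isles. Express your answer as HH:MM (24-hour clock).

22:45

At the standard offset (UTC+08:00), 14:45 UTC + 8h = 22:45 Velkir Isles standard time.
The standard-time date in Velkir Isles, November 6, 2029, is outside the daylight-saving period (3 March – 2 November), so Velkir Isles is on standard time, UTC+08:00.
14:45 UTC + 8h = 22:45 local.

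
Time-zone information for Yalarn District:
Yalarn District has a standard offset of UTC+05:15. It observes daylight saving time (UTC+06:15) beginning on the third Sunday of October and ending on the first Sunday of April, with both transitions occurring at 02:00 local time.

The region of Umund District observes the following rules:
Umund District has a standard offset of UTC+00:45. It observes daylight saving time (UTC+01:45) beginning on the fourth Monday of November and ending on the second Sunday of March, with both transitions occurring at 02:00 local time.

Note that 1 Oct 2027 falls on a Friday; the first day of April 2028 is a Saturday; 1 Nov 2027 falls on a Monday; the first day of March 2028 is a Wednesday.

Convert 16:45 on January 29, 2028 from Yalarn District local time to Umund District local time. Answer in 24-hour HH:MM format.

12:15

1 October 2027 is a Friday, so the first Sunday is October 3 and the third is October 17.
1 April 2028 is a Saturday, so the first Sunday is April 2.
Daylight saving runs 17 October 2027 – 2 April 2028; January 29, 2028 is inside that window, so Yalarn District is at UTC+06:15.
16:45 Yalarn District − 6h15m = 10:30 UTC.
1 November 2027 is a Monday, so the first Monday is November 1 and the fourth is November 22.
1 March 2028 is a Wednesday, so the first Sunday is March 5 and the second is March 12.
At the standard offset (UTC+00:45), 10:30 UTC + 0h45m = 11:15 Umund District standard time.
Daylight saving runs 22 November 2027 – 12 March 2028; the standard-time date in Umund District, January 29, 2028, is inside that window, so Umund District is at UTC+01:45.
10:30 UTC + 1h45m = 12:15 Umund District.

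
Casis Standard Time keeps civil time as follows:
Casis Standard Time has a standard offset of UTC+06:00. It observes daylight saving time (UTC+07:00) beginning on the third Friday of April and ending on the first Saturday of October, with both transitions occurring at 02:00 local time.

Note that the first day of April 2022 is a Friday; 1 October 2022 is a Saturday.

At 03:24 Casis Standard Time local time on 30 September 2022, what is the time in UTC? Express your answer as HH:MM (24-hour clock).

20:24

1 April 2022 is a Friday, so the first Friday is April 1 and the third is April 15.
1 October 2022 is a Saturday, so the first Saturday is October 1.
Daylight saving runs 15 April – 1 October; 30 September 2022 is inside that window, so Casis Standard Time is at UTC+07:00.
03:24 local − 7h = 20:24 UTC (rolling into the previous day, 29 September 2022).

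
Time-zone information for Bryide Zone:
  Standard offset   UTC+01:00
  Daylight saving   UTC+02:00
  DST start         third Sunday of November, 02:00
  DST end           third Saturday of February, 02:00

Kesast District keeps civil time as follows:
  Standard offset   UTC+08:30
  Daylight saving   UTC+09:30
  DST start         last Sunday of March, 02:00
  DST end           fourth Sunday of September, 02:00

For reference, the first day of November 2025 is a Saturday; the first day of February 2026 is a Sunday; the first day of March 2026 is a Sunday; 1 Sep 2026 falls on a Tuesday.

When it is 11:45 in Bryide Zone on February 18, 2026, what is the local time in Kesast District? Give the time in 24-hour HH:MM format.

18:15

1 November 2025 is a Saturday, so the first Sunday is November 2 and the third is November 16.
1 February 2026 is a Sunday, so the first Saturday is February 7 and the third is February 21.
February 18, 2026 lies within the daylight-saving period (16 November 2025 – 21 February 2026), so Bryide Zone is on daylight time, UTC+02:00.
11:45 Bryide Zone − 2h = 09:45 UTC.
1 March 2026 is a Sunday, so Sundays fall on 1, 8, 15, 22, 29; the last is March 29.
1 September 2026 is a Tuesday, so the first Sunday is September 6 and the fourth is September 27.
At the standard offset (UTC+08:30), 09:45 UTC + 8h30m = 18:15 Kesast District standard time.
The standard-time date in Kesast District, February 18, 2026, is outside the daylight-saving period (29 March – 27 September), so Kesast District is on standard time, UTC+08:30.
09:45 UTC + 8h30m = 18:15 Kesast District.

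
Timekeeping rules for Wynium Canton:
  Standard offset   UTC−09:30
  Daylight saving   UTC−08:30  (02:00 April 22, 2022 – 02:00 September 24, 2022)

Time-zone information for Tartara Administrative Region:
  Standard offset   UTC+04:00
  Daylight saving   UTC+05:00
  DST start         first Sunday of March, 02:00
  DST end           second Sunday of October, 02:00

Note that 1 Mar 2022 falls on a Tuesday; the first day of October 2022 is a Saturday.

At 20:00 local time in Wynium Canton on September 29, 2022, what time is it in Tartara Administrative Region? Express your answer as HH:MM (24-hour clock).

September 29, 2022 is outside the daylight-saving period (22 April – 24 September), so Wynium Canton is on standard time, UTC−09:30.
20:00 Wynium Canton + 9h30m = 05:30 UTC (rolling into the next day, 30 September 2022).
1 March 2022 is a Tuesday, so the first Sunday is March 6.
1 October 2022 is a Saturday, so the first Sunday is October 2 and the second is October 9.
At the standard offset (UTC+04:00), 05:30 UTC + 4h = 09:30 Tartara Administrative Region standard time.
The standard-time date in Tartara Administrative Region, September 30, 2022, lies within the daylight-saving period (6 March – 9 October), so Tartara Administrative Region is on daylight time, UTC+05:00.
05:30 UTC + 5h = 10:30 Tartara Administrative Region.

10:30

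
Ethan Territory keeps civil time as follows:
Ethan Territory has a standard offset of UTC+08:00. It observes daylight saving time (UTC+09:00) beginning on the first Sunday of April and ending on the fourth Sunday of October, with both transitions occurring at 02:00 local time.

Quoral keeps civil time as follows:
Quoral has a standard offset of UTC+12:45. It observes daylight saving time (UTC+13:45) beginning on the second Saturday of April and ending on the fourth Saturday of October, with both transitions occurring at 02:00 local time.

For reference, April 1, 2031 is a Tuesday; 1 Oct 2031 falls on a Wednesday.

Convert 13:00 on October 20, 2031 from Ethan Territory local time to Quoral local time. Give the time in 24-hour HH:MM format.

17:45

1 April 2031 is a Tuesday, so the first Sunday is April 6.
1 October 2031 is a Wednesday, so the first Sunday is October 5 and the fourth is October 26.
Daylight saving runs 6 April – 26 October; October 20, 2031 is inside that window, so Ethan Territory is at UTC+09:00.
13:00 Ethan Territory − 9h = 04:00 UTC.
1 April 2031 is a Tuesday, so the first Saturday is April 5 and the second is April 12.
1 October 2031 is a Wednesday, so the first Saturday is October 4 and the fourth is October 25.
At the standard offset (UTC+12:45), 04:00 UTC + 12h45m = 16:45 Quoral standard time.
The standard-time date in Quoral, October 20, 2031, lies within the daylight-saving period (12 April – 25 October), so Quoral is on daylight time, UTC+13:45.
04:00 UTC + 13h45m = 17:45 Quoral.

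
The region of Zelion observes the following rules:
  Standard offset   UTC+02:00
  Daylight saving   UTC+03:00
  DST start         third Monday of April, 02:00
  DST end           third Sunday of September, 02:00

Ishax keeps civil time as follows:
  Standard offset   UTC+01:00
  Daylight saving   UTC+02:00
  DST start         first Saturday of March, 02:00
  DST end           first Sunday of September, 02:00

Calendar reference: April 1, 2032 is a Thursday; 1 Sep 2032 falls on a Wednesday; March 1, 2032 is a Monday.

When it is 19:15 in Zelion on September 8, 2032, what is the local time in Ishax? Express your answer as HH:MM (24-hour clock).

1 April 2032 is a Thursday, so the first Monday is April 5 and the third is April 19.
1 September 2032 is a Wednesday, so the first Sunday is September 5 and the third is September 19.
September 8, 2032 lies within the daylight-saving period (19 April – 19 September), so Zelion is on daylight time, UTC+03:00.
19:15 Zelion − 3h = 16:15 UTC.
1 March 2032 is a Monday, so the first Saturday is March 6.
1 September 2032 is a Wednesday, so the first Sunday is September 5.
At the standard offset (UTC+01:00), 16:15 UTC + 1h = 17:15 Ishax standard time.
Daylight saving runs 6 March – 5 September; the standard-time date in Ishax, September 8, 2032, is outside that window, so Ishax is on standard time at UTC+01:00.
16:15 UTC + 1h = 17:15 Ishax.

17:15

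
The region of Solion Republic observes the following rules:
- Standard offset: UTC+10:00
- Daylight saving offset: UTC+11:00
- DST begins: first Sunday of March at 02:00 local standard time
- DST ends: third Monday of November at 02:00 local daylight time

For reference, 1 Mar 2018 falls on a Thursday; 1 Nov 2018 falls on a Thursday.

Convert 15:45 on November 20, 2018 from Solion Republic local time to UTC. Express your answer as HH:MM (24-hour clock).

05:45

1 March 2018 is a Thursday, so the first Sunday is March 4.
1 November 2018 is a Thursday, so the first Monday is November 5 and the third is November 19.
November 20, 2018 does not fall between 4 March and 19 November, so daylight saving is not in effect and Solion Republic is at UTC+10:00.
15:45 local − 10h = 05:45 UTC.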